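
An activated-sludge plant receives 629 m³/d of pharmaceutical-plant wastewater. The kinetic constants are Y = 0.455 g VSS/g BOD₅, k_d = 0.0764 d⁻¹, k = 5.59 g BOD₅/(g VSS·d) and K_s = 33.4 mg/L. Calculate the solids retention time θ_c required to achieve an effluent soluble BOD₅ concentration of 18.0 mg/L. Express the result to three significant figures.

θ_c ≈ 1.23 d

Specific growth rate at S = 18.0 mg/L: μ = YkS/(K_s+S) = 0.455·5.59·18.0/(33.4+18.0) = 0.8907 d⁻¹.
Then 1/θ_c = μ − k_d = 0.8907 − 0.0764 = 0.8143 d⁻¹, giving θ_c = 1.228 d.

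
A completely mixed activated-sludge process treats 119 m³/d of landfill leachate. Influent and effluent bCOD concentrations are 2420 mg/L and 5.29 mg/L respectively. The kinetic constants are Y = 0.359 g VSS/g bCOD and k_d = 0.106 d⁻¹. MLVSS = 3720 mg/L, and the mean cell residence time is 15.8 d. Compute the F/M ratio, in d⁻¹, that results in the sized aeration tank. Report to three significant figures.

From the SRT design equation V = Y Q (S₀−S) θ_c / [X (1 + k_d θ_c)] = 0.359 × 119 × (2420 − 5.29) × 15.8 / [3720 × (1 + 0.106 × 15.8)] = 1.63×10^6 / 9950 = 163.8 m³.
Food-to-microorganism ratio F/M = Q S₀ / (V X) = 119 × 2420 / (163.8 × 3720) = 0.4726 d⁻¹.

F/M ≈ 0.473 d⁻¹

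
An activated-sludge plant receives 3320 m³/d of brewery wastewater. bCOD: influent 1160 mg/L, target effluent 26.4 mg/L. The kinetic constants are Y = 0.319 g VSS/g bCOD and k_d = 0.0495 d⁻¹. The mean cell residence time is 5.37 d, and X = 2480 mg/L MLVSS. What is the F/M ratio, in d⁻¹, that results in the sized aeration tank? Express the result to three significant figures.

Steady-state biomass mass balance: V·X·(1 + k_d·θ_c) = Y·Q·(S₀ − S)·θ_c, so V = 0.319 × 3320 × (1160 − 26.4) × 5.37 / [2480 × (1 + 0.0495 × 5.37)] = 6.45×10^6 / 3139 = 2054 m³.
Food-to-microorganism ratio F/M = Q S₀ / (V X) = 3320 × 1160 / (2054 × 2480) = 0.7561 d⁻¹.

F/M ≈ 0.756 d⁻¹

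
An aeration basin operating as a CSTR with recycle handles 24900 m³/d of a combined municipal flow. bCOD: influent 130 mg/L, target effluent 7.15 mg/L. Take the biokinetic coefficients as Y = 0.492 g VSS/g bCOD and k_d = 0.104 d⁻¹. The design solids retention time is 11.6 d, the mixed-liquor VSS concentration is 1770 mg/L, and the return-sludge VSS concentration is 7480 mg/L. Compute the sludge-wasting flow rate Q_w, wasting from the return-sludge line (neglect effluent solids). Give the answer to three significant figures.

Q_w ≈ 91.2 m³/d

Rearranging the biomass balance for a CMAS with decay, V = Y·Q·ΔS·θ_c / [X·(1+k_d θ_c)] = 0.492 × 24900 × (130 − 7.15) × 11.6 / [1770 × (1 + 0.104 × 11.6)] = 1.75×10^7 / 3905 = 4470 m³.
Q_w = (V·X)/(θ_c X_r) = 4470 × 1770 / (11.6 × 7480) = 91.19 m³/d.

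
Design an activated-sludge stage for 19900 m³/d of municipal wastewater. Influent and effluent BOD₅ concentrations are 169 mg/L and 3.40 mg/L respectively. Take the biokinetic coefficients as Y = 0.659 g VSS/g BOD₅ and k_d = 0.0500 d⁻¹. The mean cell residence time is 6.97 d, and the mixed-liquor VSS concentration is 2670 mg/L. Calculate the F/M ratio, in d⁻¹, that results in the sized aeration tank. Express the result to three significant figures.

F/M ≈ 0.300 d⁻¹

Rearranging the biomass balance for a CMAS with decay, V = Y·Q·ΔS·θ_c / [X·(1+k_d θ_c)] = 0.659 × 19900 × (169 − 3.40) × 6.97 / [2670 × (1 + 0.0500 × 6.97)] = 1.51×10^7 / 3600 = 4204 m³.
F/M = applied load / biomass = Q·S₀/(V·X) = 19900 × 169 / (4204 × 2670) = 0.2996 d⁻¹.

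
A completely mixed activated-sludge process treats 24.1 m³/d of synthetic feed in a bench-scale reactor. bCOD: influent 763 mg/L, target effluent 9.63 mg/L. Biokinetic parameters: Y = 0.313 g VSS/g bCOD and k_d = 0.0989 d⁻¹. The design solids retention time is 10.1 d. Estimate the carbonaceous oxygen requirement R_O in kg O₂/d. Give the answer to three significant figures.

Correct the yield for decay: Y_obs = Y/(1 + k_d θ_c) = 0.313 / (1 + 0.0989 × 10.1) = 0.313 / 1.999 = 0.1566.
Substrate removed = Q·(S₀ − S) = 24.1 m³/d × (763 − 9.63) g/m³ = 1.82×10^4 g/d = 18.16 kg/d.
Biomass synthesised: P_X = Y_obs × 18.16 = 2.843 kg VSS/d.
Carbonaceous O₂ demand = substrate oxidised − cell-mass equivalent = 18.16 − 1.42 × 2.843 = 14.12 kg O₂/d.

R_O ≈ 14.1 kg O₂/d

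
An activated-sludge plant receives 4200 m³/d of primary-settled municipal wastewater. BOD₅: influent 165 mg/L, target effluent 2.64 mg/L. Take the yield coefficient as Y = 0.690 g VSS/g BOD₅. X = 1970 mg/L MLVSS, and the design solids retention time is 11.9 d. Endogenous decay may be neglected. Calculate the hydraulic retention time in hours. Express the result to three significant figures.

τ ≈ 16.2 h

Biomass mass balance (decay neglected): V·X = Y·Q·(S₀ − S)·θ_c, so V = 0.690 × 4200 × (165 − 2.64) × 11.9 / 1970 = 2842 m³.
HRT = V/Q = 2842 m³ / 4200 m³·d⁻¹ = 0.6767 d × 24 = 16.24 h.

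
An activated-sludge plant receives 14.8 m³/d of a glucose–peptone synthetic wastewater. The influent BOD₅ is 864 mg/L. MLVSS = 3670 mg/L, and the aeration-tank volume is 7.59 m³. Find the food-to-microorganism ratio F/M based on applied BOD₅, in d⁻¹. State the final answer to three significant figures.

F/M ≈ 0.459 d⁻¹

Food-to-microorganism ratio F/M = Q S₀ / (V X) = 14.8 × 864 / (7.590 × 3670) = 0.4591 d⁻¹.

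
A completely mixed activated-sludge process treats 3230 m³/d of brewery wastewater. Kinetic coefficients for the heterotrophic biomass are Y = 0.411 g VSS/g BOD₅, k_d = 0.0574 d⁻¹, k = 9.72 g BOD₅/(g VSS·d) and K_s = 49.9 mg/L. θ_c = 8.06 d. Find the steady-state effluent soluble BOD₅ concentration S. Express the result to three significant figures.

S ≈ 2.37 mg/L

Effluent substrate depends only on kinetics and SRT: S = K_s(1 + k_d θ_c) / [θ_c(Yk − k_d) − 1] = 49.9 × (1 + 0.0574 × 8.06) / [8.06 × (0.411 × 9.72 − 0.0574) − 1] = 72.99 / 30.74 = 2.375 mg/L.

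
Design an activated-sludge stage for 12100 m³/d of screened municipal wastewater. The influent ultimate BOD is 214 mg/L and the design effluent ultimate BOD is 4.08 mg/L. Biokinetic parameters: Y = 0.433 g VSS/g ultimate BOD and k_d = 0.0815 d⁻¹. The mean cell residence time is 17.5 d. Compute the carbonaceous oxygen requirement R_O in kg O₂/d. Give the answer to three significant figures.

The observed yield is Y_obs = Y/(1 + k_d·θ_c) = 0.433 / (1 + 0.0815 × 17.5) = 0.433 / 2.426 = 0.1785 g VSS per g ultimate BOD removed.
Q·(S₀ − S) = 12100 × (214 − 4.08) × 10⁻³ = 2540 kg/d removed.
P_X = Y_obs·Q·(S₀ − S) = 0.1785 × 2540 = 453.3 kg VSS/d.
R_O = Q·ΔS − 1.42 P_X = 2540 − 643.7 = 1896 kg O₂/d.

R_O ≈ 1900 kg O₂/d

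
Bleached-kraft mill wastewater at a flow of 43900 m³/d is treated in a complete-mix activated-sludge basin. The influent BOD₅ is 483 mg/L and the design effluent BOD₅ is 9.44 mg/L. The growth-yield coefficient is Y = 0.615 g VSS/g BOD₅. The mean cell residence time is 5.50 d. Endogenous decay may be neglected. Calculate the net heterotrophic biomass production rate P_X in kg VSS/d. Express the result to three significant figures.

No decay correction is needed, so Y_obs = Y = 0.615.
ΔS = 483 − 9.44 = 473.6 mg/L, so the substrate removal rate is 43900 × 473.6/1000 = 20789 kg BOD₅/d.
Biomass produced: P_X = Y_obs·Q·ΔS = 0.6150 × 20789 ≈ 12785 kg VSS/d.

P_X ≈ 12800 kg VSS/d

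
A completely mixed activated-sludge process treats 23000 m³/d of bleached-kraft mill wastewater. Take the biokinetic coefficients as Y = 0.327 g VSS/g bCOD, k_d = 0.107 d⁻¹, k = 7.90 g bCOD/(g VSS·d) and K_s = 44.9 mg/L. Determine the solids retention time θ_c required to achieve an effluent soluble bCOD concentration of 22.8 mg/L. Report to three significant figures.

θ_c ≈ 1.31 d

Specific growth rate at S = 22.8 mg/L: μ = YkS/(K_s+S) = 0.327·7.90·22.8/(44.9+22.8) = 0.8700 d⁻¹.
Then 1/θ_c = μ − k_d = 0.8700 − 0.107 = 0.7630 d⁻¹, giving θ_c = 1.311 d.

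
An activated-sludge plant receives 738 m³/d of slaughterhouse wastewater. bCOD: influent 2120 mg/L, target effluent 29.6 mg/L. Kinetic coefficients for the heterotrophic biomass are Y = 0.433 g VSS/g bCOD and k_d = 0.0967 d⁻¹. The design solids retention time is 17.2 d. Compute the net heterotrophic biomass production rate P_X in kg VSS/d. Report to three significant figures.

P_X ≈ 251 kg VSS/d

Y_obs = Y / (1 + k_d θ_c) = 0.433 / (1 + 0.0967 × 17.2) = 0.433 / 2.663 = 0.1626.
ΔS = 2120 − 29.6 = 2090 mg/L, so the substrate removal rate is 738 × 2090/1000 = 1543 kg bCOD/d.
Biomass produced: P_X = Y_obs·Q·ΔS = 0.1626 × 1543 ≈ 250.8 kg VSS/d.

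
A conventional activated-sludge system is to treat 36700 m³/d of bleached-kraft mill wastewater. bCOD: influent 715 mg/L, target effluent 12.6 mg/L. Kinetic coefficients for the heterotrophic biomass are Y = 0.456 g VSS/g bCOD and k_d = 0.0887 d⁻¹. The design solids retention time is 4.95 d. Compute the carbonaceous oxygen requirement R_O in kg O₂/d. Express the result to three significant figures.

Correct the yield for decay: Y_obs = Y/(1 + k_d θ_c) = 0.456 / (1 + 0.0887 × 4.95) = 0.456 / 1.439 = 0.3169.
Q·(S₀ − S) = 36700 × (715 − 12.6) × 10⁻³ = 25778 kg/d removed.
Net sludge production P_X = 0.3169 × 25778 = 8168 kg VSS/d.
Carbonaceous O₂ demand = substrate oxidised − cell-mass equivalent = 25778 − 1.42 × 8168 = 14179 kg O₂/d.

R_O ≈ 14200 kg O₂/d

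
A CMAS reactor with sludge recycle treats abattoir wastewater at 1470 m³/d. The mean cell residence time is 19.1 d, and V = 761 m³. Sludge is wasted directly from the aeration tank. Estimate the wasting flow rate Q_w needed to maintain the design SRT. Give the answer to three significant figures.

For wasting at MLVSS concentration, Q_w = V/θ_c = 761.0/19.1 = 39.84 m³/d.

Q_w ≈ 39.8 m³/d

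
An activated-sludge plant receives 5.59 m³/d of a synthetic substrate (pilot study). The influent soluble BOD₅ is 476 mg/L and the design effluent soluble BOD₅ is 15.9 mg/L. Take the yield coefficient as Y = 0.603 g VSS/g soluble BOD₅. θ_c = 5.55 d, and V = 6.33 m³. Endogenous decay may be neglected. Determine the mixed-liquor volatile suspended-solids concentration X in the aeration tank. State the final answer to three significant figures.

Without decay, X = Y Q (S₀−S) θ_c / V = 0.603 × 5.59 × (476 − 15.9) × 5.55 / 6.33 = 1360 mg/L.

X ≈ 1360 mg/L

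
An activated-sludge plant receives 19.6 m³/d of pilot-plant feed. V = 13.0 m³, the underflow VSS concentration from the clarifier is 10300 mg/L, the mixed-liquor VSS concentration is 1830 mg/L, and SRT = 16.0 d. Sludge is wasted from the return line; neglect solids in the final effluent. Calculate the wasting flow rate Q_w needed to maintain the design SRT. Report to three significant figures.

Q_w = (V·X)/(θ_c X_r) = 13.00 × 1830 / (16.0 × 10300) = 0.1444 m³/d.

Q_w ≈ 0.144 m³/d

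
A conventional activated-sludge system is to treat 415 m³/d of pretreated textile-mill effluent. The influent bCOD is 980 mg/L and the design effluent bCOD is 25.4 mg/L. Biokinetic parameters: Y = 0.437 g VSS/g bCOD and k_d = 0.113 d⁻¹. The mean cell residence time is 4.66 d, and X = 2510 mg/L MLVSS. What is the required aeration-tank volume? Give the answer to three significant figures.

From the SRT design equation V = Y Q (S₀−S) θ_c / [X (1 + k_d θ_c)] = 0.437 × 415 × (980 − 25.4) × 4.66 / [2510 × (1 + 0.113 × 4.66)] = 8.07×10^5 / 3832 = 210.5 m³.

V ≈ 211 m³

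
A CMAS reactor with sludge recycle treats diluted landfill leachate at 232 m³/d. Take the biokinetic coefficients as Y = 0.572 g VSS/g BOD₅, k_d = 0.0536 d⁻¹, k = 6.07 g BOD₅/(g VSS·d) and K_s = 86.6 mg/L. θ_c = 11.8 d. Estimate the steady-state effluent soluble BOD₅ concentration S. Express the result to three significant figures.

Effluent substrate depends only on kinetics and SRT: S = K_s(1 + k_d θ_c) / [θ_c(Yk − k_d) − 1] = 86.6 × (1 + 0.0536 × 11.8) / [11.8 × (0.572 × 6.07 − 0.0536) − 1] = 141.4 / 39.34 = 3.594 mg/L.

S ≈ 3.59 mg/L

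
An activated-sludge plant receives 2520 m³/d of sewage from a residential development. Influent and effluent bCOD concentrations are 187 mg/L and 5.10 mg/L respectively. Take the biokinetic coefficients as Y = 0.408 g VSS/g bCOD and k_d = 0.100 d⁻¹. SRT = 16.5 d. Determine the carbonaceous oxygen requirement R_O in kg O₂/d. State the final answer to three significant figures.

The observed yield is Y_obs = Y/(1 + k_d·θ_c) = 0.408 / (1 + 0.100 × 16.5) = 0.408 / 2.650 = 0.1540 g VSS per g bCOD removed.
Q·(S₀ − S) = 2520 × (187 − 5.10) × 10⁻³ = 458.4 kg/d removed.
Net sludge production P_X = 0.1540 × 458.4 = 70.57 kg VSS/d.
R_O = Q·ΔS − 1.42 P_X = 458.4 − 100.2 = 358.2 kg O₂/d.

R_O ≈ 358 kg O₂/d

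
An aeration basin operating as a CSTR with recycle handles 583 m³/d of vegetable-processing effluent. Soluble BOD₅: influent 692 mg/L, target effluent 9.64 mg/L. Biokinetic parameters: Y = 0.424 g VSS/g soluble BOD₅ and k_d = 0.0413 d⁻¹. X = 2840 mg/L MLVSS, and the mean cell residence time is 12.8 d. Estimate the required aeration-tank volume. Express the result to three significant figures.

V ≈ 497 m³

Steady-state biomass mass balance: V·X·(1 + k_d·θ_c) = Y·Q·(S₀ − S)·θ_c, so V = 0.424 × 583 × (692 − 9.64) × 12.8 / [2840 × (1 + 0.0413 × 12.8)] = 2.16×10^6 / 4341 = 497.3 m³.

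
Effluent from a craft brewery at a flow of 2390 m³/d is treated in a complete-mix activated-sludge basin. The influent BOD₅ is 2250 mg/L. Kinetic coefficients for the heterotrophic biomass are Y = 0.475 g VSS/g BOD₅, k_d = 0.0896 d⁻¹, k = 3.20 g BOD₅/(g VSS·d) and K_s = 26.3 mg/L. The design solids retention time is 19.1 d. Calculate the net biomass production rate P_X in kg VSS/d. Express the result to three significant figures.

From the Monod/SRT balance for a CMAS, S = K_s·(1+k_d θ_c)/[θ_c·(Y k − k_d) − 1] = 26.3 × (1 + 0.0896 × 19.1) / [19.1 × (0.475 × 3.20 − 0.0896) − 1] = 71.31 / 26.32 = 2.709 mg/L.
Correct the yield for decay: Y_obs = Y/(1 + k_d θ_c) = 0.475 / (1 + 0.0896 × 19.1) = 0.475 / 2.711 = 0.1752.
ΔS = 2250 − 2.71 = 2247 mg/L, so the substrate removal rate is 2390 × 2247/1000 = 5371 kg BOD₅/d.
Net biomass production P_X = Y_obs × Q·(S₀ − S) = 0.1752 × 5371 = 940.9 kg VSS/d.

P_X ≈ 941 kg VSS/d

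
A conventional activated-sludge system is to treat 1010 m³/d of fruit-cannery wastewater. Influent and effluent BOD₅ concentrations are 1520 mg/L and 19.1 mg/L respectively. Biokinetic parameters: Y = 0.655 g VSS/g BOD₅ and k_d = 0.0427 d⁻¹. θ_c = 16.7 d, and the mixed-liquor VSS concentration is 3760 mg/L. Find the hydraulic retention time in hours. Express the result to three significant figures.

Rearranging the biomass balance for a CMAS with decay, V = Y·Q·ΔS·θ_c / [X·(1+k_d θ_c)] = 0.655 × 1010 × (1520 − 19.1) × 16.7 / [3760 × (1 + 0.0427 × 16.7)] = 1.66×10^7 / 6441 = 2574 m³.
HRT = V/Q = 2574 m³ / 1010 m³·d⁻¹ = 2.549 d × 24 = 61.17 h.

τ ≈ 61.2 h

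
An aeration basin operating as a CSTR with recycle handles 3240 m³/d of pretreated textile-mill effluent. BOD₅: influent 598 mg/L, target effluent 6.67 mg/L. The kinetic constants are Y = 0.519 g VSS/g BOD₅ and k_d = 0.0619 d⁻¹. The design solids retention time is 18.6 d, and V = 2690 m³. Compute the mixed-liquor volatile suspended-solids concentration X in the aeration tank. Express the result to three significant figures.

Solving the biomass balance for X: X = Y Q (S₀−S) θ_c / [V (1+k_d θ_c)] = 0.519 × 3240 × (598 − 6.67) × 18.6 / [2690 × (1 + 0.0619 × 18.6)] = 3196 mg/L.

X ≈ 3200 mg/L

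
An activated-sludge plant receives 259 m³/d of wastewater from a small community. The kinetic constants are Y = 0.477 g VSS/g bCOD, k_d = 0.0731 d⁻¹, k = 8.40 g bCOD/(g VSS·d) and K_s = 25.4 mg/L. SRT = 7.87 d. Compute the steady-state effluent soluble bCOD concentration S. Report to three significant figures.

Effluent substrate depends only on kinetics and SRT: S = K_s(1 + k_d θ_c) / [θ_c(Yk − k_d) − 1] = 25.4 × (1 + 0.0731 × 7.87) / [7.87 × (0.477 × 8.40 − 0.0731) − 1] = 40.01 / 29.96 = 1.336 mg/L.

S ≈ 1.34 mg/L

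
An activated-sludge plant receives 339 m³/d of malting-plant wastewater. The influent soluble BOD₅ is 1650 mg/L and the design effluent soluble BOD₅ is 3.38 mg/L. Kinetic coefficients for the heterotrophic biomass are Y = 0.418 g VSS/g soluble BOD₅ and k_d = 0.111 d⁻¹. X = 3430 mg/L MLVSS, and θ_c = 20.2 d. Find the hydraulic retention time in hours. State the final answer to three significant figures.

Steady-state biomass mass balance: V·X·(1 + k_d·θ_c) = Y·Q·(S₀ − S)·θ_c, so V = 0.418 × 339 × (1650 − 3.38) × 20.2 / [3430 × (1 + 0.111 × 20.2)] = 4.71×10^6 / 11121 = 423.8 m³.
τ = V/Q = 423.8/339 = 1.250 d, or 30.01 h.

τ ≈ 30.0 h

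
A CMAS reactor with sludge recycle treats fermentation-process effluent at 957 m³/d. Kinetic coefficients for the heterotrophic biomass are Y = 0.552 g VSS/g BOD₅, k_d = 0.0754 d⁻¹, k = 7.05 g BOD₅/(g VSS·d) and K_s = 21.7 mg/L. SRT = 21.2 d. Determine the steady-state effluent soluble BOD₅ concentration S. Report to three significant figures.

Effluent substrate depends only on kinetics and SRT: S = K_s(1 + k_d θ_c) / [θ_c(Yk − k_d) − 1] = 21.7 × (1 + 0.0754 × 21.2) / [21.2 × (0.552 × 7.05 − 0.0754) − 1] = 56.39 / 79.90 = 0.7057 mg/L.

S ≈ 0.706 mg/L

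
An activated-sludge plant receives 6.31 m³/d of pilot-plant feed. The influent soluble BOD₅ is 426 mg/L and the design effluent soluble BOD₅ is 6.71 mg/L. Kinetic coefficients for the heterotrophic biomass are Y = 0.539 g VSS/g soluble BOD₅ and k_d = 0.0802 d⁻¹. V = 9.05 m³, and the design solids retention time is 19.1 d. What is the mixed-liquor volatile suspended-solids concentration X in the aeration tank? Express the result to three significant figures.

From V·X·(1 + k_d·θ_c) = Y·Q·(S₀ − S)·θ_c: X = 0.539 × 6.31 × (426 − 6.71) × 19.1 / [9.05 × (1 + 0.0802 × 19.1)] = 1189 mg/L.

X ≈ 1190 mg/L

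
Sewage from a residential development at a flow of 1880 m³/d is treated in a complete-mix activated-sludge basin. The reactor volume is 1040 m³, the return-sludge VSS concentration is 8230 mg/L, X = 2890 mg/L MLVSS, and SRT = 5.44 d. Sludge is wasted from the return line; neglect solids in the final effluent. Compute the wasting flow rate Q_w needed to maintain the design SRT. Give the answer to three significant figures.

Q_w = (V·X)/(θ_c X_r) = 1040 × 2890 / (5.44 × 8230) = 67.13 m³/d.

Q_w ≈ 67.1 m³/d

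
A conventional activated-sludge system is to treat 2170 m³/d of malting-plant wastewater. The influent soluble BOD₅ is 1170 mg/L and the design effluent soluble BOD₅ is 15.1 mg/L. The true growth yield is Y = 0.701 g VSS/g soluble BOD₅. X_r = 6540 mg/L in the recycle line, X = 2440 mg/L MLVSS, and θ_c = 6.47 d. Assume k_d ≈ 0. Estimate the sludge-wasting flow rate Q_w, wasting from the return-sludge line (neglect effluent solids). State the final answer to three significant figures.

Biomass mass balance (decay neglected): V·X = Y·Q·(S₀ − S)·θ_c, so V = 0.701 × 2170 × (1170 − 15.1) × 6.47 / 2440 = 4658 m³.
θ_c = V·X/(Q_w·X_r) when wasting from the recycle, so Q_w = V·X/(θ_c·X_r) = 4658 × 2440 / (6.47 × 6540) = 268.6 m³/d.

Q_w ≈ 269 m³/d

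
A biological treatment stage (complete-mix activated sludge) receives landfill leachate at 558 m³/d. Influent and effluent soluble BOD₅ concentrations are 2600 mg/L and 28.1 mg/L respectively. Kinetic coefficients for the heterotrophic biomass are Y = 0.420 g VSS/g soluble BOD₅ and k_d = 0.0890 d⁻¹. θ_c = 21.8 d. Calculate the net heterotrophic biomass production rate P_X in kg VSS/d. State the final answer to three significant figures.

Y_obs = Y / (1 + k_d θ_c) = 0.420 / (1 + 0.0890 × 21.8) = 0.420 / 2.940 = 0.1428.
Mass of soluble BOD₅ removed per day: Q(S₀ − S) = 558 × 2572 g/m³ = 1435 kg/d.
Biomass produced: P_X = Y_obs·Q·ΔS = 0.1428 × 1435 ≈ 205.0 kg VSS/d.

P_X ≈ 205 kg VSS/d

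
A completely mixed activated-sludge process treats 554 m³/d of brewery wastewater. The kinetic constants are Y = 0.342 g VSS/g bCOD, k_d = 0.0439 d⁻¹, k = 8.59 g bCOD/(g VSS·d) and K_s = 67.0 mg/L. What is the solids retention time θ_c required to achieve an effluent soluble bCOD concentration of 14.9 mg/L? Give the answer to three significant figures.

θ_c ≈ 2.04 d

Specific growth rate at S = 14.9 mg/L: μ = YkS/(K_s+S) = 0.342·8.59·14.9/(67.0+14.9) = 0.5345 d⁻¹.
1/θ_c = 0.5345 − 0.0439 = 0.4906 d⁻¹, so θ_c = 2.038 d.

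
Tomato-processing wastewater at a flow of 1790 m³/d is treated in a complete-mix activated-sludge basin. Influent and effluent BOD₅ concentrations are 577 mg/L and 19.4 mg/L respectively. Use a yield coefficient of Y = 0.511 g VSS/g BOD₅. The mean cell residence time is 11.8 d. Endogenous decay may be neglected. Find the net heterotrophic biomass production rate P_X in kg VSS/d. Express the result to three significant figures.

P_X ≈ 510 kg VSS/d

Since k_d ≈ 0, Y_obs = Y = 0.511 g VSS/g BOD₅.
Q·(S₀ − S) = 1790 × (577 − 19.4) × 10⁻³ = 998.1 kg/d removed.
Net biomass production P_X = Y_obs × Q·(S₀ − S) = 0.5110 × 998.1 = 510.0 kg VSS/d.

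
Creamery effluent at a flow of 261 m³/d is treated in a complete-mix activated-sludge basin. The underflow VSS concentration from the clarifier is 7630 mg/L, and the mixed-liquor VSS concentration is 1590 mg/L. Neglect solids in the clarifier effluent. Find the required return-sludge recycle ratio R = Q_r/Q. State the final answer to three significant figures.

Mass balance around the secondary clarifier (neglecting effluent solids): R = X / (X_r − X) = 1590 / (7630 − 1590) = 0.2632.

R ≈ 0.263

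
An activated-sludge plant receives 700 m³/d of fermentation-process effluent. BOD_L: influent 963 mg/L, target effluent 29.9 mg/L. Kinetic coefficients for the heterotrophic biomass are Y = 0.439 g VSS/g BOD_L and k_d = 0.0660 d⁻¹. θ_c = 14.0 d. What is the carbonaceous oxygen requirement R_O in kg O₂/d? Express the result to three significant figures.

Correct the yield for decay: Y_obs = Y/(1 + k_d θ_c) = 0.439 / (1 + 0.0660 × 14.0) = 0.439 / 1.924 = 0.2282.
ΔS = 963 − 29.9 = 933.1 mg/L, so the substrate removal rate is 700 × 933.1/1000 = 653.2 kg BOD_L/d.
Net sludge production P_X = 0.2282 × 653.2 = 149.0 kg VSS/d.
R_O = Q·ΔS − 1.42 P_X = 653.2 − 211.6 = 441.5 kg O₂/d.

R_O ≈ 442 kg O₂/d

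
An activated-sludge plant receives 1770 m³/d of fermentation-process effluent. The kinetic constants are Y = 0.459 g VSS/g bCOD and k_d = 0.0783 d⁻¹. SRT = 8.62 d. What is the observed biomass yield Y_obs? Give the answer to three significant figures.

Y_obs ≈ 0.274 g VSS/g bCOD

Y_obs = Y / (1 + k_d θ_c) = 0.459 / (1 + 0.0783 × 8.62) = 0.459 / 1.675 = 0.2740.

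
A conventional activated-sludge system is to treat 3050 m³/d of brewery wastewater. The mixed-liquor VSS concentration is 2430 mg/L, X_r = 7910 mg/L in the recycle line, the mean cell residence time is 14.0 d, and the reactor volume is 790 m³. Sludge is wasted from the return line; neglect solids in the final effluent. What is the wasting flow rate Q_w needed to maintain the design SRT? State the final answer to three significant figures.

Wasting from the return line (neglecting effluent solids): Q_w = V·X / (θ_c·X_r) = 790.0 × 2430 / (14.0 × 7910) = 17.34 m³/d.

Q_w ≈ 17.3 m³/d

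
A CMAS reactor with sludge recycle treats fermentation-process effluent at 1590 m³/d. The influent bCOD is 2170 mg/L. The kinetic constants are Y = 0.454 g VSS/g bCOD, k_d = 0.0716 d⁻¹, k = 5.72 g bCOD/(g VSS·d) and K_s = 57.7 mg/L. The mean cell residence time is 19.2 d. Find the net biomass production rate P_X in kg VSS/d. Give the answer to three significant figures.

From the Monod/SRT balance for a CMAS, S = K_s·(1+k_d θ_c)/[θ_c·(Y k − k_d) − 1] = 57.7 × (1 + 0.0716 × 19.2) / [19.2 × (0.454 × 5.72 − 0.0716) − 1] = 137.0 / 47.49 = 2.886 mg/L.
The observed yield is Y_obs = Y/(1 + k_d·θ_c) = 0.454 / (1 + 0.0716 × 19.2) = 0.454 / 2.375 = 0.1912 g VSS per g bCOD removed.
Mass of bCOD removed per day: Q(S₀ − S) = 1590 × 2167 g/m³ = 3446 kg/d.
P_X = Y_obs · Q(S₀ − S) = 0.1912 × 3446 = 658.8 kg VSS/d.

P_X ≈ 659 kg VSS/d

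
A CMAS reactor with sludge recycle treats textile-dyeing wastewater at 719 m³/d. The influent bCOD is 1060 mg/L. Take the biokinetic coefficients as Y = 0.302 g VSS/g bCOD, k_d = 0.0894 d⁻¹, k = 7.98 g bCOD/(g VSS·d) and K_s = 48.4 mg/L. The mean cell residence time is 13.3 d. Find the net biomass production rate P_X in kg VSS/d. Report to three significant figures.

P_X ≈ 105 kg VSS/d

From the Monod/SRT balance for a CMAS, S = K_s·(1+k_d θ_c)/[θ_c·(Y k − k_d) − 1] = 48.4 × (1 + 0.0894 × 13.3) / [13.3 × (0.302 × 7.98 − 0.0894) − 1] = 105.9 / 29.86 = 3.548 mg/L.
The observed yield is Y_obs = Y/(1 + k_d·θ_c) = 0.302 / (1 + 0.0894 × 13.3) = 0.302 / 2.189 = 0.1380 g VSS per g bCOD removed.
Substrate removed = Q·(S₀ − S) = 719 m³/d × (1060 − 3.55) g/m³ = 7.6×10^5 g/d = 759.6 kg/d.
So the net sludge growth is P_X = 0.1380 × 759.6 = 104.8 kg VSS/d.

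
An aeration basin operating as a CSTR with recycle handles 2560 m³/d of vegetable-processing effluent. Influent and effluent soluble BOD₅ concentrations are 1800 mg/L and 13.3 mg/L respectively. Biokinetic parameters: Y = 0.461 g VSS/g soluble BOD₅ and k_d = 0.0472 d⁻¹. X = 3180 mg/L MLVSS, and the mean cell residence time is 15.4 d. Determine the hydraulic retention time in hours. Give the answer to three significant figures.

τ ≈ 55.4 h

Steady-state biomass mass balance: V·X·(1 + k_d·θ_c) = Y·Q·(S₀ − S)·θ_c, so V = 0.461 × 2560 × (1800 − 13.3) × 15.4 / [3180 × (1 + 0.0472 × 15.4)] = 3.25×10^7 / 5491 = 5913 m³.
τ = V/Q = 5913/2560 = 2.310 d, or 55.44 h.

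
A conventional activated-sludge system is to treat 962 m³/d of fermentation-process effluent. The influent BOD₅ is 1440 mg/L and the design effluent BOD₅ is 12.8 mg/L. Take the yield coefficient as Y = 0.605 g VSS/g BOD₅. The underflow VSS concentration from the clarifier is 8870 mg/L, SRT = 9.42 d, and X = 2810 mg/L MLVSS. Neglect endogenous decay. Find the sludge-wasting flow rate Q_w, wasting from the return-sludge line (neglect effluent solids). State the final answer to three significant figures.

Q_w ≈ 93.6 m³/d

V·X = Y·Q·ΔS·θ_c gives V = 0.605 × 962 × (1440 − 12.8) × 9.42 / 2810 = 2785 m³.
Wasting from the return line (neglecting effluent solids): Q_w = V·X / (θ_c·X_r) = 2785 × 2810 / (9.42 × 8870) = 93.65 m³/d.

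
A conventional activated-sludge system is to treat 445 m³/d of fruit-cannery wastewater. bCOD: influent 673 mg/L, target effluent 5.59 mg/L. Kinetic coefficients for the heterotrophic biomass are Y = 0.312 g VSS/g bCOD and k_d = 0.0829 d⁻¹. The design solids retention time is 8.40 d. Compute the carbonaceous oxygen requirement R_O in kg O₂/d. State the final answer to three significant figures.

The observed yield is Y_obs = Y/(1 + k_d·θ_c) = 0.312 / (1 + 0.0829 × 8.40) = 0.312 / 1.696 = 0.1839 g VSS per g bCOD removed.
ΔS = 673 − 5.59 = 667.4 mg/L, so the substrate removal rate is 445 × 667.4/1000 = 297.0 kg bCOD/d.
Net sludge production P_X = 0.1839 × 297.0 = 54.62 kg VSS/d.
R_O = Q·ΔS − 1.42 P_X = 297.0 − 77.57 = 219.4 kg O₂/d.

R_O ≈ 219 kg O₂/d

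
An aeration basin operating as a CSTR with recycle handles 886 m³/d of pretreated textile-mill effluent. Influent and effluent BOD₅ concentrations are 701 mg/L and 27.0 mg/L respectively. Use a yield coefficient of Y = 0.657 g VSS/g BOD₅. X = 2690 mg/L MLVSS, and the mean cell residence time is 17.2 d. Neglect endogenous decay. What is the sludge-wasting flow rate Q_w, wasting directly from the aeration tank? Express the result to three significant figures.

Q_w ≈ 146 m³/d

Biomass mass balance (decay neglected): V·X = Y·Q·(S₀ − S)·θ_c, so V = 0.657 × 886 × (701 − 27.0) × 17.2 / 2690 = 2509 m³.
For wasting at MLVSS concentration, Q_w = V/θ_c = 2509/17.2 = 145.9 m³/d.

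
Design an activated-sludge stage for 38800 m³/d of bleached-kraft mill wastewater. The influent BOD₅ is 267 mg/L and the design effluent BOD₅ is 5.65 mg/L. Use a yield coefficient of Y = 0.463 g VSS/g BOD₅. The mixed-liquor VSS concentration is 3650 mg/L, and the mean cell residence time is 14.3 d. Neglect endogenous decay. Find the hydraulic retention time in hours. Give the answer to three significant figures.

τ ≈ 11.4 h

With k_d = 0 the design equation reduces to V = Y Q (S₀−S) θ_c / X = 0.463 × 38800 × (267 − 5.65) × 14.3 / 3650 = 18394 m³.
Hydraulic retention time τ = V/Q = 18394 / 38800 = 0.4741 d = 11.38 h.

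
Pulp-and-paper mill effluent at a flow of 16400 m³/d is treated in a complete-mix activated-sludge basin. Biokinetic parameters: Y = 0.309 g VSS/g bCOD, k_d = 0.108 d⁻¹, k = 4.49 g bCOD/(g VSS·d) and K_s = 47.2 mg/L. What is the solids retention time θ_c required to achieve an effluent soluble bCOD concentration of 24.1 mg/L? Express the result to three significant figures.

From 1/θ_c = Y·k·S/(K_s + S) − k_d: Y·k·S/(K_s+S) = 0.309 × 4.49 × 24.1 / (47.2 + 24.1) = 0.4690 d⁻¹.
θ_c = 1/(μ − k_d) = 1/(0.4690 − 0.108) = 1/0.3610 = 2.770 d.

θ_c ≈ 2.77 d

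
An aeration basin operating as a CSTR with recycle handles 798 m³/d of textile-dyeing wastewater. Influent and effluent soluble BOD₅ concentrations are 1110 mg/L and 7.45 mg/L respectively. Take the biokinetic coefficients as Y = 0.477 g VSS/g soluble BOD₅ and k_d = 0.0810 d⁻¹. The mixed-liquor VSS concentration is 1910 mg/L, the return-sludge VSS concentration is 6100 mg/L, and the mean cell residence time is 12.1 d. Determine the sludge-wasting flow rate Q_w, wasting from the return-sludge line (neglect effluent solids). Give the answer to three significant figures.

Rearranging the biomass balance for a CMAS with decay, V = Y·Q·ΔS·θ_c / [X·(1+k_d θ_c)] = 0.477 × 798 × (1110 − 7.45) × 12.1 / [1910 × (1 + 0.0810 × 12.1)] = 5.08×10^6 / 3782 = 1343 m³.
θ_c = V·X/(Q_w·X_r) when wasting from the recycle, so Q_w = V·X/(θ_c·X_r) = 1343 × 1910 / (12.1 × 6100) = 34.75 m³/d.

Q_w ≈ 34.7 m³/d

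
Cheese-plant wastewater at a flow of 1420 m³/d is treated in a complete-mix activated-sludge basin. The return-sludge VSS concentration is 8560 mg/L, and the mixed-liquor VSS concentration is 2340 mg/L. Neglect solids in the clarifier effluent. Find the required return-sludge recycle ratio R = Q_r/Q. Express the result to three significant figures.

R = Q_r/Q = X/(X_r − X) = 2340 / (8560 − 2340) = 0.3762.

R ≈ 0.376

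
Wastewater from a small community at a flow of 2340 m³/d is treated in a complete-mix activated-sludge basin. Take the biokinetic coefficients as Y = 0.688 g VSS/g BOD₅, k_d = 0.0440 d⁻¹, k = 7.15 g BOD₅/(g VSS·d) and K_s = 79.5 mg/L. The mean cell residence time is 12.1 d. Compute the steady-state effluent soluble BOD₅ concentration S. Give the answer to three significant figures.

S ≈ 2.10 mg/L

From the Monod/SRT balance for a CMAS, S = K_s·(1+k_d θ_c)/[θ_c·(Y k − k_d) − 1] = 79.5 × (1 + 0.0440 × 12.1) / [12.1 × (0.688 × 7.15 − 0.0440) − 1] = 121.8 / 57.99 = 2.101 mg/L.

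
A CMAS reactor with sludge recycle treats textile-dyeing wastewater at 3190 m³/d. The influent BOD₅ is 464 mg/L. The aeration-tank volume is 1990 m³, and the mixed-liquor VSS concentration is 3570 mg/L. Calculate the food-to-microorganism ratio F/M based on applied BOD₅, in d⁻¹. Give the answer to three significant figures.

F/M = Q·S₀ / (V·X) = 3190 × 464 / (1990 × 3570) = 0.2083 g BOD₅·(g VSS·d)⁻¹.

F/M ≈ 0.208 d⁻¹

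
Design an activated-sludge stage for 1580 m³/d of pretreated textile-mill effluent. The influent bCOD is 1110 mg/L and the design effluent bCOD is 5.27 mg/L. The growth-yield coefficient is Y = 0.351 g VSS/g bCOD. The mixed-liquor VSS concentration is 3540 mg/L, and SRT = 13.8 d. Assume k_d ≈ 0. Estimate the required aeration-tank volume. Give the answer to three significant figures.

V ≈ 2390 m³

V·X = Y·Q·ΔS·θ_c gives V = 0.351 × 1580 × (1110 − 5.27) × 13.8 / 3540 = 2388 m³.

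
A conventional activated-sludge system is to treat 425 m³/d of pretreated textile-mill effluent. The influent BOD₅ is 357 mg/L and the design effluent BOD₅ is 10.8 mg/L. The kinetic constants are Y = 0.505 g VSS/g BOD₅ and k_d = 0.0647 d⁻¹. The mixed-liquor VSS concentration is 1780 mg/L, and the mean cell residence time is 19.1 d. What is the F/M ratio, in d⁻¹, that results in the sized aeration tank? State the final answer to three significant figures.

Rearranging the biomass balance for a CMAS with decay, V = Y·Q·ΔS·θ_c / [X·(1+k_d θ_c)] = 0.505 × 425 × (357 − 10.8) × 19.1 / [1780 × (1 + 0.0647 × 19.1)] = 1.42×10^6 / 3980 = 356.6 m³.
F/M = applied load / biomass = Q·S₀/(V·X) = 425 × 357 / (356.6 × 1780) = 0.2390 d⁻¹.

F/M ≈ 0.239 d⁻¹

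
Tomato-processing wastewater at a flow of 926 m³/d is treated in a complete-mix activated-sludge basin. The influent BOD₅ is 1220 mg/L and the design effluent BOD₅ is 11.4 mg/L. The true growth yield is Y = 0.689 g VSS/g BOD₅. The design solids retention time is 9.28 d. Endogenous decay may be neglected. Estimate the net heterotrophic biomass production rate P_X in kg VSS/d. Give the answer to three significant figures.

No decay correction is needed, so Y_obs = Y = 0.689.
Mass of BOD₅ removed per day: Q(S₀ − S) = 926 × 1209 g/m³ = 1119 kg/d.
Net biomass production P_X = Y_obs × Q·(S₀ − S) = 0.6890 × 1119 = 771.1 kg VSS/d.

P_X ≈ 771 kg VSS/d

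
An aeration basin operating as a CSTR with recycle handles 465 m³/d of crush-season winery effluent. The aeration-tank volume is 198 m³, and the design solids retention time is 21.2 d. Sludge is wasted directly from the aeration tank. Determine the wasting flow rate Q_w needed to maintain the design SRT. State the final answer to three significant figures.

With mixed-liquor wasting, θ_c = V/Q_w, so Q_w = V/θ_c = 198.0/21.2 = 9.340 m³/d.

Q_w ≈ 9.34 m³/d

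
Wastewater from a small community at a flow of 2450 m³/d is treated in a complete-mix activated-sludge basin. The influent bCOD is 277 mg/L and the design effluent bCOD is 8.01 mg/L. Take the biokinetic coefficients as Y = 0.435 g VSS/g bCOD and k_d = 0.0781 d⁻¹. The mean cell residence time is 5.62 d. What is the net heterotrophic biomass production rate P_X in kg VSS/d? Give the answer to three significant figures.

The observed yield is Y_obs = Y/(1 + k_d·θ_c) = 0.435 / (1 + 0.0781 × 5.62) = 0.435 / 1.439 = 0.3023 g VSS per g bCOD removed.
ΔS = 277 − 8.01 = 269.0 mg/L, so the substrate removal rate is 2450 × 269.0/1000 = 659.0 kg bCOD/d.
Net biomass production P_X = Y_obs × Q·(S₀ − S) = 0.3023 × 659.0 = 199.2 kg VSS/d.

P_X ≈ 199 kg VSS/d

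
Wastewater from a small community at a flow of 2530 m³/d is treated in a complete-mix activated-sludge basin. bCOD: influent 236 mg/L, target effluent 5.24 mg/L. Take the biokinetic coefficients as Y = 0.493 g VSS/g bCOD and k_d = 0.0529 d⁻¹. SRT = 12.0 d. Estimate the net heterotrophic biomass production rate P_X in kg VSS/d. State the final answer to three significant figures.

Correct the yield for decay: Y_obs = Y/(1 + k_d θ_c) = 0.493 / (1 + 0.0529 × 12.0) = 0.493 / 1.635 = 0.3016.
Mass of bCOD removed per day: Q(S₀ − S) = 2530 × 230.8 g/m³ = 583.8 kg/d.
Biomass produced: P_X = Y_obs·Q·ΔS = 0.3016 × 583.8 ≈ 176.1 kg VSS/d.

P_X ≈ 176 kg VSS/d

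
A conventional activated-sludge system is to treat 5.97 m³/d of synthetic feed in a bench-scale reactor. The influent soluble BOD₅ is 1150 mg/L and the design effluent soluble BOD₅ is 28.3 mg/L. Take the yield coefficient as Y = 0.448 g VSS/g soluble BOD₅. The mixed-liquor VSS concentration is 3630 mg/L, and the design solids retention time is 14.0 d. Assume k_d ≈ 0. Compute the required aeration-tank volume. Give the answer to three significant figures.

V·X = Y·Q·ΔS·θ_c gives V = 0.448 × 5.97 × (1150 − 28.3) × 14.0 / 3630 = 11.57 m³.

V ≈ 11.6 m³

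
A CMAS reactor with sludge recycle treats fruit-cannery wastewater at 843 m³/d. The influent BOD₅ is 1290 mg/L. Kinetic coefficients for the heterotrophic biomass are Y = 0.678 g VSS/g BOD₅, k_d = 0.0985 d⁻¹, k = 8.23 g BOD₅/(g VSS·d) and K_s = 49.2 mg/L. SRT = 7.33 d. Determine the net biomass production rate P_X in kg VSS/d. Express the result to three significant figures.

From the Monod/SRT balance for a CMAS, S = K_s·(1+k_d θ_c)/[θ_c·(Y k − k_d) − 1] = 49.2 × (1 + 0.0985 × 7.33) / [7.33 × (0.678 × 8.23 − 0.0985) − 1] = 84.72 / 39.18 = 2.162 mg/L.
Observed yield with endogenous decay: Y_obs = Y / (1 + k_d·θ_c) = 0.678 / (1 + 0.0985 × 7.33) = 0.678 / 1.722 = 0.3937 g VSS/g BOD₅.
Q·(S₀ − S) = 843 × (1290 − 2.16) × 10⁻³ = 1086 kg/d removed.
Biomass produced: P_X = Y_obs·Q·ΔS = 0.3937 × 1086 ≈ 427.4 kg VSS/d.

P_X ≈ 427 kg VSS/d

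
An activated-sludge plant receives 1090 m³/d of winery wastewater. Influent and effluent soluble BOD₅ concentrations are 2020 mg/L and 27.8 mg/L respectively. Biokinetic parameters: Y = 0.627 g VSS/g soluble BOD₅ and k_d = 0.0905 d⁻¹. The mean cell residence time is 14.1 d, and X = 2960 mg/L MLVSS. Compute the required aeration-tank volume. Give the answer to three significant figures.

Rearranging the biomass balance for a CMAS with decay, V = Y·Q·ΔS·θ_c / [X·(1+k_d θ_c)] = 0.627 × 1090 × (2020 − 27.8) × 14.1 / [2960 × (1 + 0.0905 × 14.1)] = 1.92×10^7 / 6737 = 2850 m³.

V ≈ 2850 m³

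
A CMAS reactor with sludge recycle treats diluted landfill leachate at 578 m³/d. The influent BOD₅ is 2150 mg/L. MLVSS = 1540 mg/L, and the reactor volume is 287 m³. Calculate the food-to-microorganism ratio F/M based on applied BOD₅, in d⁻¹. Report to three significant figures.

F/M ≈ 2.81 d⁻¹

Food-to-microorganism ratio F/M = Q S₀ / (V X) = 578 × 2150 / (287.0 × 1540) = 2.812 d⁻¹.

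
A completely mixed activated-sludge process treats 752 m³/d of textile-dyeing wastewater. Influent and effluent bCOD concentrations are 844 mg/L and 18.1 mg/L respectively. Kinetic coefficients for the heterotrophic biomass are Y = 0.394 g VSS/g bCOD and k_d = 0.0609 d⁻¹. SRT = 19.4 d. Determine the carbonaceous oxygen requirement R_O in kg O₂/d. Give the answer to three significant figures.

Correct the yield for decay: Y_obs = Y/(1 + k_d θ_c) = 0.394 / (1 + 0.0609 × 19.4) = 0.394 / 2.181 = 0.1806.
Q·(S₀ − S) = 752 × (844 − 18.1) × 10⁻³ = 621.1 kg/d removed.
P_X = Y_obs·Q·(S₀ − S) = 0.1806 × 621.1 = 112.2 kg VSS/d.
Carbonaceous O₂ demand = substrate oxidised − cell-mass equivalent = 621.1 − 1.42 × 112.2 = 461.8 kg O₂/d.

R_O ≈ 462 kg O₂/d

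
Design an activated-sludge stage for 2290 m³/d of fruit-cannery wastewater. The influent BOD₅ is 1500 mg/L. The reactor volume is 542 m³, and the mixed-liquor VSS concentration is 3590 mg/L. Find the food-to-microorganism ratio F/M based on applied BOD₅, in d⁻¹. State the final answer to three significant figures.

Food-to-microorganism ratio F/M = Q S₀ / (V X) = 2290 × 1500 / (542.0 × 3590) = 1.765 d⁻¹.

F/M ≈ 1.77 d⁻¹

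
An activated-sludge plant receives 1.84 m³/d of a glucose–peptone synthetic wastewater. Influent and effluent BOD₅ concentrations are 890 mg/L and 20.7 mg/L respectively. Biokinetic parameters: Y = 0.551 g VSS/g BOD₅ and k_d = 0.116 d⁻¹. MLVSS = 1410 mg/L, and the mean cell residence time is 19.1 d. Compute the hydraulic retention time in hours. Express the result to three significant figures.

Steady-state biomass mass balance: V·X·(1 + k_d·θ_c) = Y·Q·(S₀ − S)·θ_c, so V = 0.551 × 1.84 × (890 − 20.7) × 19.1 / [1410 × (1 + 0.116 × 19.1)] = 1.68×10^4 / 4534 = 3.713 m³.
Hydraulic retention time τ = V/Q = 3.713 / 1.84 = 2.018 d = 48.43 h.

τ ≈ 48.4 h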